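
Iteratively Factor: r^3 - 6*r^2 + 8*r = (r - 4)*(r^2 - 2*r) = (r - 4)*(r - 2)*(r)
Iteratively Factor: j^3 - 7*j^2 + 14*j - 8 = (j - 4)*(j^2 - 3*j + 2) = (j - 4)*(j - 2)*(j - 1)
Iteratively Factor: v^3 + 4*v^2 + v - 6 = (v + 3)*(v^2 + v - 2) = (v - 1)*(v + 3)*(v + 2)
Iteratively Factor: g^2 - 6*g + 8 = (g - 4)*(g - 2)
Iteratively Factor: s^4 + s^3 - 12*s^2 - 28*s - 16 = (s + 1)*(s^3 - 12*s - 16) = (s - 4)*(s + 1)*(s^2 + 4*s + 4) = (s - 4)*(s + 1)*(s + 2)*(s + 2)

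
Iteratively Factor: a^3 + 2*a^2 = (a + 2)*(a^2) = a*(a + 2)*(a)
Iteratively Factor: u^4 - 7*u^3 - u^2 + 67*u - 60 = (u - 5)*(u^3 - 2*u^2 - 11*u + 12) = (u - 5)*(u - 1)*(u^2 - u - 12) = (u - 5)*(u - 4)*(u - 1)*(u + 3)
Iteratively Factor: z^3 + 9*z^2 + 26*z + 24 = (z + 3)*(z^2 + 6*z + 8) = (z + 3)*(z + 4)*(z + 2)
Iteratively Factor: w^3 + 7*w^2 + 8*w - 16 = (w + 4)*(w^2 + 3*w - 4) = (w + 4)^2*(w - 1)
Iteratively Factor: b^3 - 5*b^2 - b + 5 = (b - 1)*(b^2 - 4*b - 5) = (b - 5)*(b - 1)*(b + 1)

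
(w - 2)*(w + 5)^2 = w^3 + 8*w^2 + 5*w - 50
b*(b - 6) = b^2 - 6*b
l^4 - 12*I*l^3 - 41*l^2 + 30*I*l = l*(l - 6*I)*(l - 5*I)*(l - I)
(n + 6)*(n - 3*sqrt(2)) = n^2 - 3*sqrt(2)*n + 6*n - 18*sqrt(2)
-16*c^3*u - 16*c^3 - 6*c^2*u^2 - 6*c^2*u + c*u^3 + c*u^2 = (-8*c + u)*(2*c + u)*(c*u + c)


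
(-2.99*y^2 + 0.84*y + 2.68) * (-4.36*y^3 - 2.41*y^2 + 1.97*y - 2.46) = 13.0364*y^5 + 3.5435*y^4 - 19.5995*y^3 + 2.5514*y^2 + 3.2132*y - 6.5928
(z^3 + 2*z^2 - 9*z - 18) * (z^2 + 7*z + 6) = z^5 + 9*z^4 + 11*z^3 - 69*z^2 - 180*z - 108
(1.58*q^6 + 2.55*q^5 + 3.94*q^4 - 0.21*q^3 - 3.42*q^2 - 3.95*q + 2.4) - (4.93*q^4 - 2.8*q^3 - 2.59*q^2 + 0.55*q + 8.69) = 1.58*q^6 + 2.55*q^5 - 0.99*q^4 + 2.59*q^3 - 0.83*q^2 - 4.5*q - 6.29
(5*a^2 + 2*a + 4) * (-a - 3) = -5*a^3 - 17*a^2 - 10*a - 12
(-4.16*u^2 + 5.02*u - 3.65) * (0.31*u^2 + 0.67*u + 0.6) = -1.2896*u^4 - 1.231*u^3 - 0.2641*u^2 + 0.5665*u - 2.19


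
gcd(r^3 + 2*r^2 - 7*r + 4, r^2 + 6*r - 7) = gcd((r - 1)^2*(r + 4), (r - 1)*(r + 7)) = r - 1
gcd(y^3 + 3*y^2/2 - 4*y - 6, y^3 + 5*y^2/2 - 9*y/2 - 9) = y^2 - y/2 - 3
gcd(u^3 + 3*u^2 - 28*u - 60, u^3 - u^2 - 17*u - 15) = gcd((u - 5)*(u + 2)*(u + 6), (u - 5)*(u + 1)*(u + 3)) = u - 5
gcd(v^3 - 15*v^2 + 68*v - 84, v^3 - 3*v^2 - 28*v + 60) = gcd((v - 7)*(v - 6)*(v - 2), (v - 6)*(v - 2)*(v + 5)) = v^2 - 8*v + 12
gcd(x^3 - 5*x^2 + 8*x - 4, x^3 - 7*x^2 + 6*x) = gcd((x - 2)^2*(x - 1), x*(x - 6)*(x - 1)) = x - 1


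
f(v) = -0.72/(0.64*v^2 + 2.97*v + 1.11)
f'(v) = -0.72*(-1.28*v - 2.97)/(0.64*v^2 + 2.97*v + 1.11)^2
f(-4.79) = -0.46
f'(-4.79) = -0.93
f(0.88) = -0.17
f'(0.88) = 0.17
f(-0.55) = 2.18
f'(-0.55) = 14.99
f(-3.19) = 0.39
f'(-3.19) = -0.23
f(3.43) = -0.04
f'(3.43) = 0.01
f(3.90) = -0.03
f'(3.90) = 0.01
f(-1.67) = 0.35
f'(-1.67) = 0.14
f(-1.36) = 0.41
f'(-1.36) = 0.29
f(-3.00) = 0.35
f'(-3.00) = -0.15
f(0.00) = -0.65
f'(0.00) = 1.74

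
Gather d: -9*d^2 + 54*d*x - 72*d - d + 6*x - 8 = -9*d^2 + d*(54*x - 73) + 6*x - 8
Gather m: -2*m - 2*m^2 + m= -2*m^2 - m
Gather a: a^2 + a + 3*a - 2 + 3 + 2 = a^2 + 4*a + 3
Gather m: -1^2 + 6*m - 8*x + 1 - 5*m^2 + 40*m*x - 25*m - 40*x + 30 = -5*m^2 + m*(40*x - 19) - 48*x + 30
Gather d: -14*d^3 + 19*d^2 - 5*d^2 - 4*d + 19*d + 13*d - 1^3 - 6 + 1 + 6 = -14*d^3 + 14*d^2 + 28*d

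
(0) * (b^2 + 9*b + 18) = 0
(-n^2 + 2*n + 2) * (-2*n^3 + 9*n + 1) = 2*n^5 - 4*n^4 - 13*n^3 + 17*n^2 + 20*n + 2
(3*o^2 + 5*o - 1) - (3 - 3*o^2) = 6*o^2 + 5*o - 4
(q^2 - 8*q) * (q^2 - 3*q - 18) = q^4 - 11*q^3 + 6*q^2 + 144*q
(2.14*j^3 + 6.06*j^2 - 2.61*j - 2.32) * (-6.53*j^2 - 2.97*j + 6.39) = -13.9742*j^5 - 45.9276*j^4 + 12.7197*j^3 + 61.6247*j^2 - 9.7875*j - 14.8248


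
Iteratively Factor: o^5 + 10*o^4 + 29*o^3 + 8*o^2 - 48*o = (o + 4)*(o^4 + 6*o^3 + 5*o^2 - 12*o) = (o + 4)^2*(o^3 + 2*o^2 - 3*o) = o*(o + 4)^2*(o^2 + 2*o - 3) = o*(o + 3)*(o + 4)^2*(o - 1)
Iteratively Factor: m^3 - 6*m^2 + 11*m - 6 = (m - 2)*(m^2 - 4*m + 3) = (m - 3)*(m - 2)*(m - 1)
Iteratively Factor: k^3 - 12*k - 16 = (k + 2)*(k^2 - 2*k - 8) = (k + 2)^2*(k - 4)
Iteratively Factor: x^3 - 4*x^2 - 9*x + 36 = (x + 3)*(x^2 - 7*x + 12) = (x - 4)*(x + 3)*(x - 3)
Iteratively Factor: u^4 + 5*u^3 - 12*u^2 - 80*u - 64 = (u + 1)*(u^3 + 4*u^2 - 16*u - 64) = (u - 4)*(u + 1)*(u^2 + 8*u + 16) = (u - 4)*(u + 1)*(u + 4)*(u + 4)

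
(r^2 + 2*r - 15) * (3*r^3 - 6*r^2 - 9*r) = 3*r^5 - 66*r^3 + 72*r^2 + 135*r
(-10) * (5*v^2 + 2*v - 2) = -50*v^2 - 20*v + 20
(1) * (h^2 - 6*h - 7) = h^2 - 6*h - 7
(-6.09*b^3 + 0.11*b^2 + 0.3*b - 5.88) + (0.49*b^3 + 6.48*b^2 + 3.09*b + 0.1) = -5.6*b^3 + 6.59*b^2 + 3.39*b - 5.78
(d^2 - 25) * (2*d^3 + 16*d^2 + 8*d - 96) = 2*d^5 + 16*d^4 - 42*d^3 - 496*d^2 - 200*d + 2400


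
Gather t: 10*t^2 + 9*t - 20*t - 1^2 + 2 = 10*t^2 - 11*t + 1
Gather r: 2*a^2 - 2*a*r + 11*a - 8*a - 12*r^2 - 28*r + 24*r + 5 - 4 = 2*a^2 + 3*a - 12*r^2 + r*(-2*a - 4) + 1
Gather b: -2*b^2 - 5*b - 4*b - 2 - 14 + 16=-2*b^2 - 9*b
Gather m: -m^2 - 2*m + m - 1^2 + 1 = -m^2 - m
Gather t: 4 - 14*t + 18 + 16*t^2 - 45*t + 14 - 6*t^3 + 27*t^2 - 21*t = -6*t^3 + 43*t^2 - 80*t + 36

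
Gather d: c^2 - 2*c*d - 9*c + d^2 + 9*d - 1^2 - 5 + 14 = c^2 - 9*c + d^2 + d*(9 - 2*c) + 8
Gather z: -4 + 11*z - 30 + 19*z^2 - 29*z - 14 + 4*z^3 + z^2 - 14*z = 4*z^3 + 20*z^2 - 32*z - 48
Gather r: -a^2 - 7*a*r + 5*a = -a^2 - 7*a*r + 5*a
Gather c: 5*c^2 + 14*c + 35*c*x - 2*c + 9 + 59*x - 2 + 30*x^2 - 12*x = 5*c^2 + c*(35*x + 12) + 30*x^2 + 47*x + 7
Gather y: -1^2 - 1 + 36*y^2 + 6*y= 36*y^2 + 6*y - 2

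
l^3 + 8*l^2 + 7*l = l*(l + 1)*(l + 7)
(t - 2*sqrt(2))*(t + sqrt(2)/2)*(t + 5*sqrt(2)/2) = t^3 + sqrt(2)*t^2 - 19*t/2 - 5*sqrt(2)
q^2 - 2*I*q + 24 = (q - 6*I)*(q + 4*I)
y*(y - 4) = y^2 - 4*y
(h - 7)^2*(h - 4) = h^3 - 18*h^2 + 105*h - 196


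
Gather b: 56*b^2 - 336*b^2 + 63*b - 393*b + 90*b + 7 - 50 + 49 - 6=-280*b^2 - 240*b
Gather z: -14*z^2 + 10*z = -14*z^2 + 10*z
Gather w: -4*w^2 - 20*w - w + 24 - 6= -4*w^2 - 21*w + 18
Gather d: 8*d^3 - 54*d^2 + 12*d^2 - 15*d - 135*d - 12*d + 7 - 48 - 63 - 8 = 8*d^3 - 42*d^2 - 162*d - 112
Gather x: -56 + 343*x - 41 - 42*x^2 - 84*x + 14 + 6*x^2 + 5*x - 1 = -36*x^2 + 264*x - 84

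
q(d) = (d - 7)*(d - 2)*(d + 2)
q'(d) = (d - 7)*(d - 2) + (d - 7)*(d + 2) + (d - 2)*(d + 2)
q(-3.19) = -62.93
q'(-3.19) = 71.19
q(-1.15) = 21.82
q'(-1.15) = 16.07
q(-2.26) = -10.26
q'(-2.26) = 42.96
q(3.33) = -26.02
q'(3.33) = -17.35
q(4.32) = -39.30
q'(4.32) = -8.49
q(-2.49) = -20.88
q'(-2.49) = 49.46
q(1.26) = 13.85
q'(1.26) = -16.88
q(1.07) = 16.93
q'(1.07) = -15.55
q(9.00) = 154.00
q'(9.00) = 113.00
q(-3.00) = -50.00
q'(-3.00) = 65.00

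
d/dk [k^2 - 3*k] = 2*k - 3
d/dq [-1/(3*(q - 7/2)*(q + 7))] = 2*(4*q + 7)/(3*(q + 7)^2*(2*q - 7)^2)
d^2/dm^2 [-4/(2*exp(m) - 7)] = (-16*exp(m) - 56)*exp(m)/(2*exp(m) - 7)^3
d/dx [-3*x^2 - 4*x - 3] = -6*x - 4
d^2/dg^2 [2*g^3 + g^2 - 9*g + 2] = 12*g + 2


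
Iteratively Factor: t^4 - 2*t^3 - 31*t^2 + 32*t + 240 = (t - 5)*(t^3 + 3*t^2 - 16*t - 48) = (t - 5)*(t + 3)*(t^2 - 16) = (t - 5)*(t - 4)*(t + 3)*(t + 4)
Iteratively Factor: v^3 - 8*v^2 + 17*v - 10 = (v - 2)*(v^2 - 6*v + 5) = (v - 2)*(v - 1)*(v - 5)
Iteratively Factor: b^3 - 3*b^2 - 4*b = (b + 1)*(b^2 - 4*b) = (b - 4)*(b + 1)*(b)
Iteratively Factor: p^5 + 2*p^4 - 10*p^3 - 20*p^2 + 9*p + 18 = (p - 1)*(p^4 + 3*p^3 - 7*p^2 - 27*p - 18) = (p - 1)*(p + 2)*(p^3 + p^2 - 9*p - 9) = (p - 1)*(p + 1)*(p + 2)*(p^2 - 9) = (p - 3)*(p - 1)*(p + 1)*(p + 2)*(p + 3)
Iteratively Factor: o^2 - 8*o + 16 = (o - 4)*(o - 4)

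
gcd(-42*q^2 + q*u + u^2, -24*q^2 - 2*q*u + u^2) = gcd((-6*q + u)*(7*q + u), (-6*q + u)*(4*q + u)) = 6*q - u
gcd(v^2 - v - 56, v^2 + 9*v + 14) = v + 7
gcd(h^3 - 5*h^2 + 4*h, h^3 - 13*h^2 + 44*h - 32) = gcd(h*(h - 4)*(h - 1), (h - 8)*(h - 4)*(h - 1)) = h^2 - 5*h + 4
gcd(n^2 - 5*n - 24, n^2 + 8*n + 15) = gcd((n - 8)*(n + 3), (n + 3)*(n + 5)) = n + 3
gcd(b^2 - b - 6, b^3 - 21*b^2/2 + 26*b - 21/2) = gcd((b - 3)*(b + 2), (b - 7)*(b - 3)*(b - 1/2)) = b - 3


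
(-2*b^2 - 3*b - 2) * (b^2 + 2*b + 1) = -2*b^4 - 7*b^3 - 10*b^2 - 7*b - 2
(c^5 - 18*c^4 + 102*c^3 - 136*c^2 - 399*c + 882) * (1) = c^5 - 18*c^4 + 102*c^3 - 136*c^2 - 399*c + 882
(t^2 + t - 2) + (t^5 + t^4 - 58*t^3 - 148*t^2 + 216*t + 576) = t^5 + t^4 - 58*t^3 - 147*t^2 + 217*t + 574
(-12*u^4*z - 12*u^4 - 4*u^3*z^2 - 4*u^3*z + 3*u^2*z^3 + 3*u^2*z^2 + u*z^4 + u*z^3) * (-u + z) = 12*u^5*z + 12*u^5 - 8*u^4*z^2 - 8*u^4*z - 7*u^3*z^3 - 7*u^3*z^2 + 2*u^2*z^4 + 2*u^2*z^3 + u*z^5 + u*z^4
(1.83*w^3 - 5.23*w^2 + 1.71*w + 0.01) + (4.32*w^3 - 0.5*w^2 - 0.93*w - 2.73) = 6.15*w^3 - 5.73*w^2 + 0.78*w - 2.72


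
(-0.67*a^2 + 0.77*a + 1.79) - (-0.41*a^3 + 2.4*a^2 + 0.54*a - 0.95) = 0.41*a^3 - 3.07*a^2 + 0.23*a + 2.74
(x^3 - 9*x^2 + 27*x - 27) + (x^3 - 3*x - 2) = 2*x^3 - 9*x^2 + 24*x - 29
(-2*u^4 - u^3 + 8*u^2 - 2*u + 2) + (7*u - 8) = -2*u^4 - u^3 + 8*u^2 + 5*u - 6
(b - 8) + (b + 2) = 2*b - 6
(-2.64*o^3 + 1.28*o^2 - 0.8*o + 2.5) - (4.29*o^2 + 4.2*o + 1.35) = -2.64*o^3 - 3.01*o^2 - 5.0*o + 1.15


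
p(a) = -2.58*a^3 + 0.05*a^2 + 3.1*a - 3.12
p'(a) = -7.74*a^2 + 0.1*a + 3.1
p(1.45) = -6.39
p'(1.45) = -13.03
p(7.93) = -1261.98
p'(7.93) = -482.84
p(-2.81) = 45.81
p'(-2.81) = -58.30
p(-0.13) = -3.52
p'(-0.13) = 2.96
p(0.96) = -2.38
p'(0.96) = -3.94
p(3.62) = -113.63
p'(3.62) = -97.97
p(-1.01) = -3.54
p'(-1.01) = -4.90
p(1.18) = -3.63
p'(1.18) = -7.56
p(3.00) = -63.03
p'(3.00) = -66.26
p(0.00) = -3.12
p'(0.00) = 3.10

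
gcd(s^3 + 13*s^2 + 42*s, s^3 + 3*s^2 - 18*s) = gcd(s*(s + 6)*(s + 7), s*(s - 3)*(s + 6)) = s^2 + 6*s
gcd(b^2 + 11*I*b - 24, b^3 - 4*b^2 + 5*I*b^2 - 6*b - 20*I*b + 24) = b + 3*I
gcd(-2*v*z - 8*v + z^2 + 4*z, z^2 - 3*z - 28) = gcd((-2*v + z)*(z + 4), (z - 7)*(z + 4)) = z + 4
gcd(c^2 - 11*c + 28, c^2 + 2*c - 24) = c - 4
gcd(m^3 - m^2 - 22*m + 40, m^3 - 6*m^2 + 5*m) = 1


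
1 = 1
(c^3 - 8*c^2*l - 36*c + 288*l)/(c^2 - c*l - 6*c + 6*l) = (c^2 - 8*c*l + 6*c - 48*l)/(c - l)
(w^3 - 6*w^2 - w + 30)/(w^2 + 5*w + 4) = (w^3 - 6*w^2 - w + 30)/(w^2 + 5*w + 4)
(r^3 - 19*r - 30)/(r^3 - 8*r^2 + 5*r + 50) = (r + 3)/(r - 5)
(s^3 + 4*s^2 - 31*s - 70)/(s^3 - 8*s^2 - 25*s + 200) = (s^2 + 9*s + 14)/(s^2 - 3*s - 40)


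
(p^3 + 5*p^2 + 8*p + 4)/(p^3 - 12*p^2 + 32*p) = (p^3 + 5*p^2 + 8*p + 4)/(p*(p^2 - 12*p + 32))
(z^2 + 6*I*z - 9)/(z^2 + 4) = (z^2 + 6*I*z - 9)/(z^2 + 4)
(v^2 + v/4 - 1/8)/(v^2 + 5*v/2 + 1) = (v - 1/4)/(v + 2)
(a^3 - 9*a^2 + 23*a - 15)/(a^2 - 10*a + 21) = (a^2 - 6*a + 5)/(a - 7)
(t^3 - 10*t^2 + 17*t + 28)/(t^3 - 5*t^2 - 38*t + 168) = (t + 1)/(t + 6)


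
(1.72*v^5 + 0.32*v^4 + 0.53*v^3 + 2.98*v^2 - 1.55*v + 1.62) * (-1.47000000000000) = -2.5284*v^5 - 0.4704*v^4 - 0.7791*v^3 - 4.3806*v^2 + 2.2785*v - 2.3814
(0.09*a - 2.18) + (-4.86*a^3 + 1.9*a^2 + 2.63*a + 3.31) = -4.86*a^3 + 1.9*a^2 + 2.72*a + 1.13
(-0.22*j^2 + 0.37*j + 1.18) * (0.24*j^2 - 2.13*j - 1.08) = -0.0528*j^4 + 0.5574*j^3 - 0.2673*j^2 - 2.913*j - 1.2744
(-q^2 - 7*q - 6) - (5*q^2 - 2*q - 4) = -6*q^2 - 5*q - 2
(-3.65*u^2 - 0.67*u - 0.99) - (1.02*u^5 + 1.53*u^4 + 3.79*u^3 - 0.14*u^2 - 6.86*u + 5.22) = -1.02*u^5 - 1.53*u^4 - 3.79*u^3 - 3.51*u^2 + 6.19*u - 6.21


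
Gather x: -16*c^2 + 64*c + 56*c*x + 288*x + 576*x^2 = -16*c^2 + 64*c + 576*x^2 + x*(56*c + 288)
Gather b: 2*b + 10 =2*b + 10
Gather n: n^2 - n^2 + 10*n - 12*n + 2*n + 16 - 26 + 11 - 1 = 0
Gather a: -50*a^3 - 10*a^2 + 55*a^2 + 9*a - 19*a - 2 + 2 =-50*a^3 + 45*a^2 - 10*a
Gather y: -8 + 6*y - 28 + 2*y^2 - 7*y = 2*y^2 - y - 36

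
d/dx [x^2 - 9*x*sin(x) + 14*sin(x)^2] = -9*x*cos(x) + 2*x - 9*sin(x) + 14*sin(2*x)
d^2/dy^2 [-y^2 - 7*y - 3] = -2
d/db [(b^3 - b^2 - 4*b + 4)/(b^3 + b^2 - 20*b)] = 2*(b^4 - 16*b^3 + 6*b^2 - 4*b + 40)/(b^2*(b^4 + 2*b^3 - 39*b^2 - 40*b + 400))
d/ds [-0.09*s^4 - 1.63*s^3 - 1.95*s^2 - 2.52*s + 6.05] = -0.36*s^3 - 4.89*s^2 - 3.9*s - 2.52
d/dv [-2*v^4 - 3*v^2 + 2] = -8*v^3 - 6*v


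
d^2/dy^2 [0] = 0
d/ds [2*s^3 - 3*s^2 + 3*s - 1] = 6*s^2 - 6*s + 3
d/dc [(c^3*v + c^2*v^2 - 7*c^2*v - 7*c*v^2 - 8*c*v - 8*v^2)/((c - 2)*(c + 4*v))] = v*((c - 2)*(c + 4*v)*(3*c^2 + 2*c*v - 14*c - 7*v - 8) + (c - 2)*(-c^3 - c^2*v + 7*c^2 + 7*c*v + 8*c + 8*v) + (c + 4*v)*(-c^3 - c^2*v + 7*c^2 + 7*c*v + 8*c + 8*v))/((c - 2)^2*(c + 4*v)^2)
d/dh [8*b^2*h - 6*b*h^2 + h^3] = 8*b^2 - 12*b*h + 3*h^2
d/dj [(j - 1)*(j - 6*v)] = 2*j - 6*v - 1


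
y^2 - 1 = (y - 1)*(y + 1)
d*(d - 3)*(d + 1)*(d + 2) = d^4 - 7*d^2 - 6*d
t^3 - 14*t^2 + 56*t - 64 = (t - 8)*(t - 4)*(t - 2)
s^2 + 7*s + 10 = (s + 2)*(s + 5)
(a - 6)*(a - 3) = a^2 - 9*a + 18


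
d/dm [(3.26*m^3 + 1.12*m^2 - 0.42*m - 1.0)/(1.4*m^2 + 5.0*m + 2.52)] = (4.564*m^4 + 32.6*m^3 + 30.8336*m^2 + 8.4448*m + 3.9416)/(1.96*m^4 + 14.0*m^3 + 32.056*m^2 + 25.2*m + 6.3504)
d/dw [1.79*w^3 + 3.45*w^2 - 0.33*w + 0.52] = 5.37*w^2 + 6.9*w - 0.33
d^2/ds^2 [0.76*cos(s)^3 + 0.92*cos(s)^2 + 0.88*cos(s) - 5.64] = -1.45*cos(s) - 1.84*cos(2*s) - 1.71*cos(3*s)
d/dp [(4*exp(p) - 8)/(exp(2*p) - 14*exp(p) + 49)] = 4*(-exp(p) - 3)*exp(p)/(exp(3*p) - 21*exp(2*p) + 147*exp(p) - 343)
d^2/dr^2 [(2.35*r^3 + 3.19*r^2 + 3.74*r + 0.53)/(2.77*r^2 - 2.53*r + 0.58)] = (-2.8421709430404e-14*r^5 + 2.8421709430404e-14*r^4 + 124.63818*r^3 - 27.040842*r^2 - 53.594622*r + 18.204342)/(21.253933*r^6 - 58.237311*r^5 + 66.542325*r^4 - 40.582465*r^3 + 13.93305*r^2 - 2.553276*r + 0.195112)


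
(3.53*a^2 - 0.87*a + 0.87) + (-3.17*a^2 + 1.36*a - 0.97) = 0.36*a^2 + 0.49*a - 0.1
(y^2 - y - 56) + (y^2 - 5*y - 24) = 2*y^2 - 6*y - 80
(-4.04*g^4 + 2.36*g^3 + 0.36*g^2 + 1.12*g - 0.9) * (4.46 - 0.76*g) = 3.0704*g^5 - 19.812*g^4 + 10.252*g^3 + 0.7544*g^2 + 5.6792*g - 4.014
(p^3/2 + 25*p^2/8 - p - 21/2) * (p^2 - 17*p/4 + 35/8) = p^5/2 + p^4 - 387*p^3/32 + 475*p^2/64 + 161*p/4 - 735/16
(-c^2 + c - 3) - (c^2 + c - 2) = -2*c^2 - 1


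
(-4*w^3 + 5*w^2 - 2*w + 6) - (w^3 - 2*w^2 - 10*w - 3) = -5*w^3 + 7*w^2 + 8*w + 9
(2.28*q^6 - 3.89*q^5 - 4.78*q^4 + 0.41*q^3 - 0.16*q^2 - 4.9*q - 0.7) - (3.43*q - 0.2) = 2.28*q^6 - 3.89*q^5 - 4.78*q^4 + 0.41*q^3 - 0.16*q^2 - 8.33*q - 0.5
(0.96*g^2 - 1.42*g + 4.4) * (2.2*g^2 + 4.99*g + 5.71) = 2.112*g^4 + 1.6664*g^3 + 8.0758*g^2 + 13.8478*g + 25.124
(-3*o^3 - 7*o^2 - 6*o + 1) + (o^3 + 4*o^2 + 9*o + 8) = -2*o^3 - 3*o^2 + 3*o + 9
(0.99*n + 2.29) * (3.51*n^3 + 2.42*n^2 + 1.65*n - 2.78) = 3.4749*n^4 + 10.4337*n^3 + 7.1753*n^2 + 1.0263*n - 6.3662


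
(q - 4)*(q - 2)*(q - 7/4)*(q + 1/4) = q^4 - 15*q^3/2 + 265*q^2/16 - 75*q/8 - 7/2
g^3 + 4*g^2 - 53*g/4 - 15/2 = (g - 5/2)*(g + 1/2)*(g + 6)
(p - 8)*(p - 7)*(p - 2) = p^3 - 17*p^2 + 86*p - 112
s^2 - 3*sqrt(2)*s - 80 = (s - 8*sqrt(2))*(s + 5*sqrt(2))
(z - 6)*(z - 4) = z^2 - 10*z + 24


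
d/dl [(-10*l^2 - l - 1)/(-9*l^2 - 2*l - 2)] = 11*l*(l + 2)/(81*l^4 + 36*l^3 + 40*l^2 + 8*l + 4)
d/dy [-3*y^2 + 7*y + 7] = 7 - 6*y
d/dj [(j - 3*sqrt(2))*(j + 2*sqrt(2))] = 2*j - sqrt(2)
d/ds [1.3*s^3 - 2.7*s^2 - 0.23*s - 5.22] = 3.9*s^2 - 5.4*s - 0.23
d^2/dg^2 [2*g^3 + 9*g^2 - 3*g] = 12*g + 18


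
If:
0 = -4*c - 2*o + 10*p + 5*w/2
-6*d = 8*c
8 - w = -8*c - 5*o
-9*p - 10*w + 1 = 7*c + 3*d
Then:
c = 97/93 - 811*w/372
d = 811*w/279 - 388/279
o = 343*w/93 - 304/93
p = -143*w/372 - 22/93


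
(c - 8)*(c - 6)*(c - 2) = c^3 - 16*c^2 + 76*c - 96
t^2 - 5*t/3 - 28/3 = (t - 4)*(t + 7/3)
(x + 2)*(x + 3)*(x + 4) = x^3 + 9*x^2 + 26*x + 24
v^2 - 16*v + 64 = (v - 8)^2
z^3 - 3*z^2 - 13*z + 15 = (z - 5)*(z - 1)*(z + 3)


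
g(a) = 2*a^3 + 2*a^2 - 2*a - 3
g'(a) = 6*a^2 + 4*a - 2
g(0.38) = -3.36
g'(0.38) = 0.39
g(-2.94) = -30.66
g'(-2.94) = 38.10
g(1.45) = 4.40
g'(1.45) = 16.42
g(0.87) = -1.91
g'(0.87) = 6.02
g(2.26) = 25.78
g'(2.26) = 37.69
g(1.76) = 10.58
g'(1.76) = 23.63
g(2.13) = 21.14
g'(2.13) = 33.74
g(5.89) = 463.28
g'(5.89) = 229.71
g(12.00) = 3717.00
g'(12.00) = 910.00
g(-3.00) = -33.00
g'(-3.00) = 40.00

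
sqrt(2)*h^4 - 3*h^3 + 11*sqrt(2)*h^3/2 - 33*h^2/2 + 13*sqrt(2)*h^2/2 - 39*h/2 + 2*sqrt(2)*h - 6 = (h + 1/2)*(h + 4)*(h - 3*sqrt(2)/2)*(sqrt(2)*h + sqrt(2))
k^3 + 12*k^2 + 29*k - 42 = (k - 1)*(k + 6)*(k + 7)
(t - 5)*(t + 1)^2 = t^3 - 3*t^2 - 9*t - 5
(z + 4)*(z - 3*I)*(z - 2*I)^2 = z^4 + 4*z^3 - 7*I*z^3 - 16*z^2 - 28*I*z^2 - 64*z + 12*I*z + 48*I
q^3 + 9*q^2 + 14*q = q*(q + 2)*(q + 7)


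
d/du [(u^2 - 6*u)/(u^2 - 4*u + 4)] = 2*(u + 6)/(u^3 - 6*u^2 + 12*u - 8)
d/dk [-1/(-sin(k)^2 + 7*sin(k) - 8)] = (7 - 2*sin(k))*cos(k)/(sin(k)^2 - 7*sin(k) + 8)^2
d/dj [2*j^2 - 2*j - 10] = 4*j - 2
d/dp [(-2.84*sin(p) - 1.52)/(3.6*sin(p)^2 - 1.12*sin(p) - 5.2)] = (10.224*sin(p)^2 + 10.944*sin(p) + 13.0656)*cos(p)/(12.96*sin(p)^4 - 8.064*sin(p)^3 - 36.1856*sin(p)^2 + 11.648*sin(p) + 27.04)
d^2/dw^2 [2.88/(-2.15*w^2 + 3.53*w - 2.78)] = (26.6256*w^2 - 43.71552*w - 2.88*(4.3*w - 3.53)*(8.6*w - 7.06) + 34.42752)/(2.15*w^2 - 3.53*w + 2.78)^3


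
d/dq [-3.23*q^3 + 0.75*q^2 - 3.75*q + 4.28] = -9.69*q^2 + 1.5*q - 3.75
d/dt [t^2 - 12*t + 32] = 2*t - 12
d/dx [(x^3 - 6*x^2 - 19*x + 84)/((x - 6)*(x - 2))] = (x^4 - 16*x^3 + 103*x^2 - 312*x + 444)/(x^4 - 16*x^3 + 88*x^2 - 192*x + 144)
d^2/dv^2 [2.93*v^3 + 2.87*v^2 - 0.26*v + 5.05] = 17.58*v + 5.74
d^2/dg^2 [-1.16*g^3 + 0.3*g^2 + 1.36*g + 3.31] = 0.6 - 6.96*g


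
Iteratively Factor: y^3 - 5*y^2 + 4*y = (y - 1)*(y^2 - 4*y) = (y - 4)*(y - 1)*(y)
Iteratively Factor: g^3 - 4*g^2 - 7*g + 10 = (g - 1)*(g^2 - 3*g - 10) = (g - 5)*(g - 1)*(g + 2)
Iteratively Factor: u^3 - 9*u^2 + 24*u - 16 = (u - 1)*(u^2 - 8*u + 16) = (u - 4)*(u - 1)*(u - 4)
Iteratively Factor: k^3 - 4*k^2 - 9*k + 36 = (k - 4)*(k^2 - 9) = (k - 4)*(k - 3)*(k + 3)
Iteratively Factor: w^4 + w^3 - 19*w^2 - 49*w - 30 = (w - 5)*(w^3 + 6*w^2 + 11*w + 6) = (w - 5)*(w + 2)*(w^2 + 4*w + 3) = (w - 5)*(w + 2)*(w + 3)*(w + 1)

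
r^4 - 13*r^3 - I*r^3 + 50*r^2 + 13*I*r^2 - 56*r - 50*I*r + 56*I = (r - 7)*(r - 4)*(r - 2)*(r - I)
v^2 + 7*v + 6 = (v + 1)*(v + 6)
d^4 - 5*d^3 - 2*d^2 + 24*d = d*(d - 4)*(d - 3)*(d + 2)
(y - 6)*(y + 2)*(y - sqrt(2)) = y^3 - 4*y^2 - sqrt(2)*y^2 - 12*y + 4*sqrt(2)*y + 12*sqrt(2)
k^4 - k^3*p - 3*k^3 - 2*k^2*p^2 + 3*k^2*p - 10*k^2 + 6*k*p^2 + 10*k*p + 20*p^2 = (k - 5)*(k + 2)*(k - 2*p)*(k + p)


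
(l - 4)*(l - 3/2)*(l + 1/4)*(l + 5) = l^4 - l^3/4 - 173*l^2/8 + 197*l/8 + 15/2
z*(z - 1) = z^2 - z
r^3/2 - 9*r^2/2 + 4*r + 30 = (r/2 + 1)*(r - 6)*(r - 5)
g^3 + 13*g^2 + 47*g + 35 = (g + 1)*(g + 5)*(g + 7)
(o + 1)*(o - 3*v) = o^2 - 3*o*v + o - 3*v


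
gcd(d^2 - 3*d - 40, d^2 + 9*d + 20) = d + 5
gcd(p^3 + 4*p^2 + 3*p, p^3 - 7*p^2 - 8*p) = p^2 + p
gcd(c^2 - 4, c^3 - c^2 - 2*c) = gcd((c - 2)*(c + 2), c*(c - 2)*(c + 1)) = c - 2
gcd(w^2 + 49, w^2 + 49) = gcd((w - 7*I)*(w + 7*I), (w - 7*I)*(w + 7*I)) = w^2 + 49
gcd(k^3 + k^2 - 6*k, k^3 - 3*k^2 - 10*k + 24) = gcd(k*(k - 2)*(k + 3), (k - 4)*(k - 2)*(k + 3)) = k^2 + k - 6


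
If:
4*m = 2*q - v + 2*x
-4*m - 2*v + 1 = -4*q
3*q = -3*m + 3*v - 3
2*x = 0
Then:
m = -1/4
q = -1/4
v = 1/2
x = 0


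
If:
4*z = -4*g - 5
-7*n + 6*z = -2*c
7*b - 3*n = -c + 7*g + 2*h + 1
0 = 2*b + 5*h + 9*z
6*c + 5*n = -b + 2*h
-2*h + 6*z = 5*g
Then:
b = -16619/27839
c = 15711/27839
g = -23792/27839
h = 105839/111356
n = -1413/7954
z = -44027/111356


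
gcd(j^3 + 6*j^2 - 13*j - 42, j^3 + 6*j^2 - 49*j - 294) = j + 7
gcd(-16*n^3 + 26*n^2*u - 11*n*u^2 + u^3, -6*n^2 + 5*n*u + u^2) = -n + u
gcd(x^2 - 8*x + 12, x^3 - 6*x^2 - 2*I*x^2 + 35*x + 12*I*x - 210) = x - 6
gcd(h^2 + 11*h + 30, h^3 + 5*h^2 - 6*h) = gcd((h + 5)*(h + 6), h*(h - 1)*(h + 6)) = h + 6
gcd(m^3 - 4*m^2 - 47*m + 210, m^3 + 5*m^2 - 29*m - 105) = m^2 + 2*m - 35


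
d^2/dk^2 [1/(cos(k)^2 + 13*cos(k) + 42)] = (-4*sin(k)^4 + 3*sin(k)^2 + 2379*cos(k)/4 - 39*cos(3*k)/4 + 255)/((cos(k) + 6)^3*(cos(k) + 7)^3)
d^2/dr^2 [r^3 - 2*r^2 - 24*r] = 6*r - 4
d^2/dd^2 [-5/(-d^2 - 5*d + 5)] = 10*(-d^2 - 5*d + (2*d + 5)^2 + 5)/(d^2 + 5*d - 5)^3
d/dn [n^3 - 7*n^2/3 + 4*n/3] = 3*n^2 - 14*n/3 + 4/3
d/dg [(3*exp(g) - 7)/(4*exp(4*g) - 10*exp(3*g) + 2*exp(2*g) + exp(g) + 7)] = (-(3*exp(g) - 7)*(16*exp(3*g) - 30*exp(2*g) + 4*exp(g) + 1) + 12*exp(4*g) - 30*exp(3*g) + 6*exp(2*g) + 3*exp(g) + 21)*exp(g)/(4*exp(4*g) - 10*exp(3*g) + 2*exp(2*g) + exp(g) + 7)^2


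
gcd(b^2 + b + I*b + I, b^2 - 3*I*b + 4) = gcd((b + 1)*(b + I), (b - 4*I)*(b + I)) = b + I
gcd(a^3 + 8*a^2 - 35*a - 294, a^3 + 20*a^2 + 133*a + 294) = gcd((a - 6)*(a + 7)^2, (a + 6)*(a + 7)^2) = a^2 + 14*a + 49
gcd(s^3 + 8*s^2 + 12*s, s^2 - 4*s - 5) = 1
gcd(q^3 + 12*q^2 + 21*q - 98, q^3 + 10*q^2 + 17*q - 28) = q + 7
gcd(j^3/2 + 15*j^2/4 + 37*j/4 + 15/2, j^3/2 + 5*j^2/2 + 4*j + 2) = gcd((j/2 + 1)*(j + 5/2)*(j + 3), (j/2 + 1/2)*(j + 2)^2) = j + 2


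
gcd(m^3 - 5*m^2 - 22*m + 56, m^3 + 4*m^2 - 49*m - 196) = m^2 - 3*m - 28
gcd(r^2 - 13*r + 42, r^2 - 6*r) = r - 6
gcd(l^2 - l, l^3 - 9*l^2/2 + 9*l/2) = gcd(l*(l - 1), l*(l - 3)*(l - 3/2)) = l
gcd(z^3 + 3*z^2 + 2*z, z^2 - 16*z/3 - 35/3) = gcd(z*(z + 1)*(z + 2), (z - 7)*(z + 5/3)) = 1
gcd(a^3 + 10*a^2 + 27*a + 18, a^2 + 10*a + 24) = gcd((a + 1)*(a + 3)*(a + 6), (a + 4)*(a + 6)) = a + 6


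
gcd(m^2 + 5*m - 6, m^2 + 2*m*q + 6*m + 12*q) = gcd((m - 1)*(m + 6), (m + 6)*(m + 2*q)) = m + 6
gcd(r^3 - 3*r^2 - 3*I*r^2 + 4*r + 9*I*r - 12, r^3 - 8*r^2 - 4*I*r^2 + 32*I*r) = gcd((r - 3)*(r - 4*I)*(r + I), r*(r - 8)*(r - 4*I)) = r - 4*I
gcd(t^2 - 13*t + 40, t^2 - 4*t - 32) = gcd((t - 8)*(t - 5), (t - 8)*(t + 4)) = t - 8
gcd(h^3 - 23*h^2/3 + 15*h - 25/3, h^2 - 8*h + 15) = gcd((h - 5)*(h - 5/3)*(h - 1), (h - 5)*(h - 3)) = h - 5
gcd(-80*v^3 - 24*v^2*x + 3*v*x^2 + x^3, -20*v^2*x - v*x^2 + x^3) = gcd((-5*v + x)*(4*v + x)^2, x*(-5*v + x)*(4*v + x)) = -20*v^2 - v*x + x^2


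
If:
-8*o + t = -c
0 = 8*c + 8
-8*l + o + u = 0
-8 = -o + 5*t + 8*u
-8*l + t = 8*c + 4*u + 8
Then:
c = -1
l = -125/2008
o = -73/251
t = -333/251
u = -52/251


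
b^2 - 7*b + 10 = (b - 5)*(b - 2)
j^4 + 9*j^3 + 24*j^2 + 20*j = j*(j + 2)^2*(j + 5)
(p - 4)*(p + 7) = p^2 + 3*p - 28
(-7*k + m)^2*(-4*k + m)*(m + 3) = -196*k^3*m - 588*k^3 + 105*k^2*m^2 + 315*k^2*m - 18*k*m^3 - 54*k*m^2 + m^4 + 3*m^3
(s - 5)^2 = s^2 - 10*s + 25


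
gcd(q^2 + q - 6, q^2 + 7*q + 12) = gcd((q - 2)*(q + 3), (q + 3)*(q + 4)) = q + 3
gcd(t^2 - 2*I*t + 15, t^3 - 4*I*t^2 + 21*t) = t + 3*I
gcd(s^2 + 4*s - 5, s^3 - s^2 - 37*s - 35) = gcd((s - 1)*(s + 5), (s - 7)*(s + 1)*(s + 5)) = s + 5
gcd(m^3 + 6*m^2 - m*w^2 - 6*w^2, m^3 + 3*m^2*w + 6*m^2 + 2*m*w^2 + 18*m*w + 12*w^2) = m^2 + m*w + 6*m + 6*w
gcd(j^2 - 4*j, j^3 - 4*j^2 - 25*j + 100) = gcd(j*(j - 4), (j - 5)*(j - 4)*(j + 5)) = j - 4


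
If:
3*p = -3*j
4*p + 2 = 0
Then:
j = 1/2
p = -1/2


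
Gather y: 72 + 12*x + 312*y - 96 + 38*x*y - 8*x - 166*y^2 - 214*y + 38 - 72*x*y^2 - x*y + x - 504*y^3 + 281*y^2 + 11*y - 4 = 5*x - 504*y^3 + y^2*(115 - 72*x) + y*(37*x + 109) + 10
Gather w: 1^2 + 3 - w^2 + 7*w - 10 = -w^2 + 7*w - 6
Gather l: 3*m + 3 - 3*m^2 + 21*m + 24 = -3*m^2 + 24*m + 27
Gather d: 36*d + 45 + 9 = 36*d + 54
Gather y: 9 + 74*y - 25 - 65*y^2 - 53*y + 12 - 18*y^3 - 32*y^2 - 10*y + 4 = -18*y^3 - 97*y^2 + 11*y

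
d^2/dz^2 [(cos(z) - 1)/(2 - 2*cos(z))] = 0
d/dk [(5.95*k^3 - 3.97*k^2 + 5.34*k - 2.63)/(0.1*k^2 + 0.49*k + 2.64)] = (0.595*k^4 + 5.831*k^3 + 44.6447*k^2 - 20.4356*k + 15.3863)/(0.01*k^4 + 0.098*k^3 + 0.7681*k^2 + 2.5872*k + 6.9696)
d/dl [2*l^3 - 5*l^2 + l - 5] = 6*l^2 - 10*l + 1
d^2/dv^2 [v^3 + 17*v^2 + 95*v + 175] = 6*v + 34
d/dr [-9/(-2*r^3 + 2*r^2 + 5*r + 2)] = 9*(-6*r^2 + 4*r + 5)/(-2*r^3 + 2*r^2 + 5*r + 2)^2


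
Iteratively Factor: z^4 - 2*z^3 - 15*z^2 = (z - 5)*(z^3 + 3*z^2) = z*(z - 5)*(z^2 + 3*z) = z*(z - 5)*(z + 3)*(z)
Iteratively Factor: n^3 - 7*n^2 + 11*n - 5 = (n - 1)*(n^2 - 6*n + 5) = (n - 5)*(n - 1)*(n - 1)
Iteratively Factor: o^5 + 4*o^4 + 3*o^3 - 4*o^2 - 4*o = (o)*(o^4 + 4*o^3 + 3*o^2 - 4*o - 4) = o*(o + 1)*(o^3 + 3*o^2 - 4) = o*(o + 1)*(o + 2)*(o^2 + o - 2) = o*(o - 1)*(o + 1)*(o + 2)*(o + 2)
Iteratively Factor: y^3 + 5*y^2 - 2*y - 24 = (y + 3)*(y^2 + 2*y - 8) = (y - 2)*(y + 3)*(y + 4)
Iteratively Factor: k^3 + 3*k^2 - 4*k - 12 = (k + 2)*(k^2 + k - 6) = (k + 2)*(k + 3)*(k - 2)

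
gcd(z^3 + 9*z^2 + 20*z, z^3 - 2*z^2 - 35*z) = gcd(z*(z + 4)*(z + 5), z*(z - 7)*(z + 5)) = z^2 + 5*z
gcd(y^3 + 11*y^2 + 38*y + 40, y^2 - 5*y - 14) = y + 2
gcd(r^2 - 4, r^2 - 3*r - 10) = r + 2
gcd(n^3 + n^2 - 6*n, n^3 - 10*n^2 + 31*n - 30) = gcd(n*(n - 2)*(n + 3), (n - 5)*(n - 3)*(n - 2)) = n - 2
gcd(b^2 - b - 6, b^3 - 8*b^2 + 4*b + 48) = b + 2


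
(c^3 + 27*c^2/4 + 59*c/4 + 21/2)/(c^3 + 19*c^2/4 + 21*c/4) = (c + 2)/c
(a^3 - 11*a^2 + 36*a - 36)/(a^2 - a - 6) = (a^2 - 8*a + 12)/(a + 2)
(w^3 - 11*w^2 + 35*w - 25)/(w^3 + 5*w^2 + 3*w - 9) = (w^2 - 10*w + 25)/(w^2 + 6*w + 9)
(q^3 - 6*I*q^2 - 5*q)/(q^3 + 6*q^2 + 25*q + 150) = q*(q - I)/(q^2 + q*(6 + 5*I) + 30*I)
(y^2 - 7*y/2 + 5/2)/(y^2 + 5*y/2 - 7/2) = (2*y - 5)/(2*y + 7)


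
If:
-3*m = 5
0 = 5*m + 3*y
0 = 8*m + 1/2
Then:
No Solution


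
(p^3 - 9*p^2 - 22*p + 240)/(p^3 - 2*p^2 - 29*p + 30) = (p - 8)/(p - 1)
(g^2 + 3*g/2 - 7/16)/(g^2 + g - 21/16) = (4*g - 1)/(4*g - 3)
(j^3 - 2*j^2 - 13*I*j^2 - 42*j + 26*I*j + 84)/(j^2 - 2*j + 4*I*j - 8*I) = (j^2 - 13*I*j - 42)/(j + 4*I)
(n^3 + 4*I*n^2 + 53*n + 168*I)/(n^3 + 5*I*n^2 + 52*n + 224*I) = (n + 3*I)/(n + 4*I)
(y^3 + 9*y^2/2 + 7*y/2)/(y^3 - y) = (y + 7/2)/(y - 1)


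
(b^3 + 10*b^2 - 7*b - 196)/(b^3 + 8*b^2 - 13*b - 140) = (b + 7)/(b + 5)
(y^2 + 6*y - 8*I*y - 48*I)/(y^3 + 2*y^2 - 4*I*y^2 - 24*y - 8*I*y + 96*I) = (y - 8*I)/(y^2 - 4*y*(1 + I) + 16*I)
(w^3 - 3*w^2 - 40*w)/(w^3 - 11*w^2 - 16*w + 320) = w/(w - 8)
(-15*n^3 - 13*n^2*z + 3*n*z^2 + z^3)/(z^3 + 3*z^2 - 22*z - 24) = (-15*n^3 - 13*n^2*z + 3*n*z^2 + z^3)/(z^3 + 3*z^2 - 22*z - 24)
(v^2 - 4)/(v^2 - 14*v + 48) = (v^2 - 4)/(v^2 - 14*v + 48)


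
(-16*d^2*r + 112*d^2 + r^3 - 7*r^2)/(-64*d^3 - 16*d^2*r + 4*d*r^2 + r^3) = (r - 7)/(4*d + r)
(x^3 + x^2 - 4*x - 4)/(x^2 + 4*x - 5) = (x^3 + x^2 - 4*x - 4)/(x^2 + 4*x - 5)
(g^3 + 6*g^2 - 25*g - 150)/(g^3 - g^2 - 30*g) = (g^2 + g - 30)/(g*(g - 6))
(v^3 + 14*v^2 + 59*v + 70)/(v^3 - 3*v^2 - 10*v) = (v^2 + 12*v + 35)/(v*(v - 5))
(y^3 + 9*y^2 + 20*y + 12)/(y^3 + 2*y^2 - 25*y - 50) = (y^2 + 7*y + 6)/(y^2 - 25)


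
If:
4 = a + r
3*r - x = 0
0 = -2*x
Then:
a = 4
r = 0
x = 0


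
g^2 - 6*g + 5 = (g - 5)*(g - 1)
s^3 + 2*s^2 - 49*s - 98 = (s - 7)*(s + 2)*(s + 7)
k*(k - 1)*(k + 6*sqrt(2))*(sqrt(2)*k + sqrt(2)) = sqrt(2)*k^4 + 12*k^3 - sqrt(2)*k^2 - 12*k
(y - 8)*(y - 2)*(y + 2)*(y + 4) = y^4 - 4*y^3 - 36*y^2 + 16*y + 128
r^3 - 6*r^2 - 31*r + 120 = (r - 8)*(r - 3)*(r + 5)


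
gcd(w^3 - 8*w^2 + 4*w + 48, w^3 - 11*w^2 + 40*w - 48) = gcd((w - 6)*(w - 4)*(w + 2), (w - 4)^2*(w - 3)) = w - 4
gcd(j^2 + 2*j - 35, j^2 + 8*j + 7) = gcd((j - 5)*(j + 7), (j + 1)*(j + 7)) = j + 7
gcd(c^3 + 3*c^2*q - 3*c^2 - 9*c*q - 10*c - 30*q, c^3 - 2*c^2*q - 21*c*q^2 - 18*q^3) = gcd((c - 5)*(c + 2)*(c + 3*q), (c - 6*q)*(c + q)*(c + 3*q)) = c + 3*q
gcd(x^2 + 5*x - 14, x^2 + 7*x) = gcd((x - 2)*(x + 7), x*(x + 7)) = x + 7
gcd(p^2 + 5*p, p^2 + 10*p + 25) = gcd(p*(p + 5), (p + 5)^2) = p + 5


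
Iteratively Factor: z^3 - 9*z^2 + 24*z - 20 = (z - 2)*(z^2 - 7*z + 10) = (z - 5)*(z - 2)*(z - 2)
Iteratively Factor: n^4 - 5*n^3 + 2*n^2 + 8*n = (n)*(n^3 - 5*n^2 + 2*n + 8) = n*(n - 4)*(n^2 - n - 2) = n*(n - 4)*(n + 1)*(n - 2)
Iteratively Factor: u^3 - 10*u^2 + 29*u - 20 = (u - 1)*(u^2 - 9*u + 20) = (u - 5)*(u - 1)*(u - 4)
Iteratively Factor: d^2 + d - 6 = (d - 2)*(d + 3)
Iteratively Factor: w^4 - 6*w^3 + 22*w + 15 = (w - 5)*(w^3 - w^2 - 5*w - 3) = (w - 5)*(w - 3)*(w^2 + 2*w + 1) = (w - 5)*(w - 3)*(w + 1)*(w + 1)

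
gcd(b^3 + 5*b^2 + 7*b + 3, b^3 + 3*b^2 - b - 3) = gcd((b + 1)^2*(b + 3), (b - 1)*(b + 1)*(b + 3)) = b^2 + 4*b + 3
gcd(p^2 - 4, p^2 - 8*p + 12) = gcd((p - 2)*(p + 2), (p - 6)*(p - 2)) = p - 2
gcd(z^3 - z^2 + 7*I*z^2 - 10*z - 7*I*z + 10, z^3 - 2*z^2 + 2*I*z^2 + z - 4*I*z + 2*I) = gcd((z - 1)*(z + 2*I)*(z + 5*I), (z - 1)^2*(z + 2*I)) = z^2 + z*(-1 + 2*I) - 2*I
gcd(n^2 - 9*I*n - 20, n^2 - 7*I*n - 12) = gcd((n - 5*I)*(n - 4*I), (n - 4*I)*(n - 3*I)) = n - 4*I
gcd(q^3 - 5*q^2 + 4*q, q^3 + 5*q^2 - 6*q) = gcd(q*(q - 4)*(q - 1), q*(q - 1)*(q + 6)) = q^2 - q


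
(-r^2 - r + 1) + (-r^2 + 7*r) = -2*r^2 + 6*r + 1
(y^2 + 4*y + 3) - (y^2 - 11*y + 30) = 15*y - 27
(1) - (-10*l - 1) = 10*l + 2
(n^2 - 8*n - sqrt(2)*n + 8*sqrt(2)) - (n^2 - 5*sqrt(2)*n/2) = -8*n + 3*sqrt(2)*n/2 + 8*sqrt(2)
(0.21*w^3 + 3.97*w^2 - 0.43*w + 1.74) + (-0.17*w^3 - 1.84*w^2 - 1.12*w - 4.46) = 0.04*w^3 + 2.13*w^2 - 1.55*w - 2.72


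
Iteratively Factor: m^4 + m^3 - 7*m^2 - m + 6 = (m + 3)*(m^3 - 2*m^2 - m + 2) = (m - 2)*(m + 3)*(m^2 - 1) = (m - 2)*(m + 1)*(m + 3)*(m - 1)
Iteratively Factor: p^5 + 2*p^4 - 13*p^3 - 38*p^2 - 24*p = (p + 2)*(p^4 - 13*p^2 - 12*p) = (p + 2)*(p + 3)*(p^3 - 3*p^2 - 4*p) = p*(p + 2)*(p + 3)*(p^2 - 3*p - 4) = p*(p - 4)*(p + 2)*(p + 3)*(p + 1)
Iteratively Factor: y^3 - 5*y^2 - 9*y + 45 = (y + 3)*(y^2 - 8*y + 15) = (y - 3)*(y + 3)*(y - 5)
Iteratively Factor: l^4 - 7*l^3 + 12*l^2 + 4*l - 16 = (l + 1)*(l^3 - 8*l^2 + 20*l - 16) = (l - 2)*(l + 1)*(l^2 - 6*l + 8) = (l - 4)*(l - 2)*(l + 1)*(l - 2)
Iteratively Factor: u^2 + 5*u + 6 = (u + 2)*(u + 3)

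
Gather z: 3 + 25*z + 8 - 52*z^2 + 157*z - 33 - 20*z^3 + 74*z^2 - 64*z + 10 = -20*z^3 + 22*z^2 + 118*z - 12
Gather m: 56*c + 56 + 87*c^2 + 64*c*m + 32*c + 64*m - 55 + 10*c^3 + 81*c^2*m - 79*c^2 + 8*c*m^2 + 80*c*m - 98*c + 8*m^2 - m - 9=10*c^3 + 8*c^2 - 10*c + m^2*(8*c + 8) + m*(81*c^2 + 144*c + 63) - 8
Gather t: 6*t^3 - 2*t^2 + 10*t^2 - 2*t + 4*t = 6*t^3 + 8*t^2 + 2*t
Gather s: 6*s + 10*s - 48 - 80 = 16*s - 128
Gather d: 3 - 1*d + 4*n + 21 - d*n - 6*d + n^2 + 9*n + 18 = d*(-n - 7) + n^2 + 13*n + 42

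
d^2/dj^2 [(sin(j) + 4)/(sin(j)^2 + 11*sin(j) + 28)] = (7*sin(j) + cos(j)^2 + 1)/(sin(j) + 7)^3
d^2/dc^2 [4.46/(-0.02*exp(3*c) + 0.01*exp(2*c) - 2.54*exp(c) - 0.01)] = (-4.46*(0.06*exp(2*c) - 0.02*exp(c) + 2.54)*(0.12*exp(2*c) - 0.04*exp(c) + 5.08)*exp(c) + (0.8028*exp(2*c) - 0.1784*exp(c) + 11.3284)*(0.02*exp(3*c) - 0.01*exp(2*c) + 2.54*exp(c) + 0.01))*exp(c)/(0.02*exp(3*c) - 0.01*exp(2*c) + 2.54*exp(c) + 0.01)^3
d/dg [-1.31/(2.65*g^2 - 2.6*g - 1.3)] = (6.943*g - 3.406)/(-2.65*g^2 + 2.6*g + 1.3)^2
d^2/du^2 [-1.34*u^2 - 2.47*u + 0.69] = -2.68000000000000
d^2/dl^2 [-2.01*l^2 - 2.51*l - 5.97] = -4.02000000000000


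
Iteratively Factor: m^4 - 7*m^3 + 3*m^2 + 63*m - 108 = (m - 4)*(m^3 - 3*m^2 - 9*m + 27) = (m - 4)*(m + 3)*(m^2 - 6*m + 9) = (m - 4)*(m - 3)*(m + 3)*(m - 3)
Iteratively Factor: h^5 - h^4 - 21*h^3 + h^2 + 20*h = (h)*(h^4 - h^3 - 21*h^2 + h + 20) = h*(h - 5)*(h^3 + 4*h^2 - h - 4) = h*(h - 5)*(h + 1)*(h^2 + 3*h - 4) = h*(h - 5)*(h + 1)*(h + 4)*(h - 1)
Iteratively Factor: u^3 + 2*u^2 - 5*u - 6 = (u - 2)*(u^2 + 4*u + 3) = (u - 2)*(u + 3)*(u + 1)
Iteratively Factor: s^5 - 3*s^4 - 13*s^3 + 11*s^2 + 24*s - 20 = (s + 2)*(s^4 - 5*s^3 - 3*s^2 + 17*s - 10) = (s - 5)*(s + 2)*(s^3 - 3*s + 2) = (s - 5)*(s - 1)*(s + 2)*(s^2 + s - 2) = (s - 5)*(s - 1)^2*(s + 2)*(s + 2)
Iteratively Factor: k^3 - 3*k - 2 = (k + 1)*(k^2 - k - 2) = (k + 1)^2*(k - 2)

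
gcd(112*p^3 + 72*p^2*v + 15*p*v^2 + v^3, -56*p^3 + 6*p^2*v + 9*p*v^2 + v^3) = 28*p^2 + 11*p*v + v^2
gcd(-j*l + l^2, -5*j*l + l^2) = l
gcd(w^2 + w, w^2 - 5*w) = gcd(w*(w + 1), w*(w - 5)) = w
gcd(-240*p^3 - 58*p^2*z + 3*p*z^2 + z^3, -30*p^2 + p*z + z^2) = 6*p + z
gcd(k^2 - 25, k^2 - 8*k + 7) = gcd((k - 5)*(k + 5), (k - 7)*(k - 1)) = 1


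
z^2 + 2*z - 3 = (z - 1)*(z + 3)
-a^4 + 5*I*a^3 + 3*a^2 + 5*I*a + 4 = (a - 4*I)*(a + I)*(I*a + 1)^2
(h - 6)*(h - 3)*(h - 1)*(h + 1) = h^4 - 9*h^3 + 17*h^2 + 9*h - 18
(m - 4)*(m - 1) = m^2 - 5*m + 4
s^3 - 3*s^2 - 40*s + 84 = (s - 7)*(s - 2)*(s + 6)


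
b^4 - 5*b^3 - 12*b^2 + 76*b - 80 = (b - 5)*(b - 2)^2*(b + 4)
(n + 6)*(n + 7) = n^2 + 13*n + 42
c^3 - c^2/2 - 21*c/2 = c*(c - 7/2)*(c + 3)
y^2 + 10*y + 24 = (y + 4)*(y + 6)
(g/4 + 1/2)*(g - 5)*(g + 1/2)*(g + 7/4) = g^4/4 - 3*g^3/16 - 127*g^2/32 - 201*g/32 - 35/16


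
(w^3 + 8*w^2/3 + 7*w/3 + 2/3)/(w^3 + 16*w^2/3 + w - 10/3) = (3*w^2 + 5*w + 2)/(3*w^2 + 13*w - 10)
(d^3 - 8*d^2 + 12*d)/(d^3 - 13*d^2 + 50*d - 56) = d*(d - 6)/(d^2 - 11*d + 28)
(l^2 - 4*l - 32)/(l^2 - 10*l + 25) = (l^2 - 4*l - 32)/(l^2 - 10*l + 25)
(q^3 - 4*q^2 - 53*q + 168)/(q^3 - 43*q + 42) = (q^2 - 11*q + 24)/(q^2 - 7*q + 6)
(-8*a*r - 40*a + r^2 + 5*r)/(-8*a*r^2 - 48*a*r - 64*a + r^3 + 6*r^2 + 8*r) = (r + 5)/(r^2 + 6*r + 8)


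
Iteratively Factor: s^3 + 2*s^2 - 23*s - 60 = (s - 5)*(s^2 + 7*s + 12) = (s - 5)*(s + 4)*(s + 3)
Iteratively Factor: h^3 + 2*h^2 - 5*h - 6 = (h + 3)*(h^2 - h - 2) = (h + 1)*(h + 3)*(h - 2)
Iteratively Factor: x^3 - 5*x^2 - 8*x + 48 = (x - 4)*(x^2 - x - 12) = (x - 4)*(x + 3)*(x - 4)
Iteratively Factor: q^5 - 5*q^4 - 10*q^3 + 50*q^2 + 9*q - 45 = (q - 3)*(q^4 - 2*q^3 - 16*q^2 + 2*q + 15) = (q - 3)*(q + 3)*(q^3 - 5*q^2 - q + 5) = (q - 5)*(q - 3)*(q + 3)*(q^2 - 1) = (q - 5)*(q - 3)*(q - 1)*(q + 3)*(q + 1)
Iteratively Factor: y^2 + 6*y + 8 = (y + 4)*(y + 2)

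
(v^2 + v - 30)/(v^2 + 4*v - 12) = (v - 5)/(v - 2)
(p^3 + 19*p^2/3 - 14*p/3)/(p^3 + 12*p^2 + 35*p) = (p - 2/3)/(p + 5)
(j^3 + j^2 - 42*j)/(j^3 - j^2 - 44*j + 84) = j/(j - 2)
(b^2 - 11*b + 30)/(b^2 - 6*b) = (b - 5)/b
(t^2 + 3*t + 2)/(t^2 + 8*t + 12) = (t + 1)/(t + 6)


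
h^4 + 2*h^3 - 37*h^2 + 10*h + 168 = (h - 4)*(h - 3)*(h + 2)*(h + 7)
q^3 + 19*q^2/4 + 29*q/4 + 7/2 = (q + 1)*(q + 7/4)*(q + 2)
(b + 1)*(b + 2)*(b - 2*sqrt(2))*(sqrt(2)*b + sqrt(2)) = sqrt(2)*b^4 - 4*b^3 + 4*sqrt(2)*b^3 - 16*b^2 + 5*sqrt(2)*b^2 - 20*b + 2*sqrt(2)*b - 8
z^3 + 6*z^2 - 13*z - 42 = (z - 3)*(z + 2)*(z + 7)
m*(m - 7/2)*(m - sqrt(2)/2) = m^3 - 7*m^2/2 - sqrt(2)*m^2/2 + 7*sqrt(2)*m/4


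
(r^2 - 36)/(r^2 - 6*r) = (r + 6)/r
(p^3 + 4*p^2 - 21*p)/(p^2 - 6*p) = (p^2 + 4*p - 21)/(p - 6)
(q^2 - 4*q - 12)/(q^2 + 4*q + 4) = (q - 6)/(q + 2)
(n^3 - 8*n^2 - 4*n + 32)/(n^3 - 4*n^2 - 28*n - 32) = (n - 2)/(n + 2)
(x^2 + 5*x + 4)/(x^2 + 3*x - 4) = (x + 1)/(x - 1)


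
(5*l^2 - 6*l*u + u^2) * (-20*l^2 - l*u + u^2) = -100*l^4 + 115*l^3*u - 9*l^2*u^2 - 7*l*u^3 + u^4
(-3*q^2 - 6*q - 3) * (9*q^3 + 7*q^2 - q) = -27*q^5 - 75*q^4 - 66*q^3 - 15*q^2 + 3*q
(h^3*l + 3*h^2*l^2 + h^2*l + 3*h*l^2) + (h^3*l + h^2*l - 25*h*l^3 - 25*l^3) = 2*h^3*l + 3*h^2*l^2 + 2*h^2*l - 25*h*l^3 + 3*h*l^2 - 25*l^3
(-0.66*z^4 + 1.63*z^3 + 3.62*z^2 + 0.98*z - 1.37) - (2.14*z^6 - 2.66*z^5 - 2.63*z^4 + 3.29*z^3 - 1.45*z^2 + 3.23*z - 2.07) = -2.14*z^6 + 2.66*z^5 + 1.97*z^4 - 1.66*z^3 + 5.07*z^2 - 2.25*z + 0.7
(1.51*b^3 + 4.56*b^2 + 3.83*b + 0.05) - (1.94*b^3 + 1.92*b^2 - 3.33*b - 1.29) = -0.43*b^3 + 2.64*b^2 + 7.16*b + 1.34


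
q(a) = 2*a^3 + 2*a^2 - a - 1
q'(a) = 6*a^2 + 4*a - 1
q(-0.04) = -0.96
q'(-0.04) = -1.15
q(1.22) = 4.39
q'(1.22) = 12.81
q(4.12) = 168.70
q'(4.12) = 117.33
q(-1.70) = -3.35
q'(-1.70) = 9.54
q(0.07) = -1.06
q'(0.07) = -0.69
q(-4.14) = -104.50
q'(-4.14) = 85.28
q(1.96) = 19.78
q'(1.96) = 29.89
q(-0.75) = 0.03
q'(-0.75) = -0.62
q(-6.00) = -355.00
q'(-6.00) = 191.00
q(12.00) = 3731.00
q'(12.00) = 911.00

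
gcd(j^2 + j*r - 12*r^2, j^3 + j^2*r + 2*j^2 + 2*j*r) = 1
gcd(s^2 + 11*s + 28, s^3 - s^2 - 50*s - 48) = 1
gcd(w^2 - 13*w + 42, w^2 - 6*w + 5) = 1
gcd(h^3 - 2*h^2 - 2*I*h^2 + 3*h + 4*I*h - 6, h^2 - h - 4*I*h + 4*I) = 1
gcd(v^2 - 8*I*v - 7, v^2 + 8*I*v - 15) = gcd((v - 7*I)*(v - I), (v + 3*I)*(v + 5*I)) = 1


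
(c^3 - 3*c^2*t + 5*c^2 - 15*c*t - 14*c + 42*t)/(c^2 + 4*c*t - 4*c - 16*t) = (c^3 - 3*c^2*t + 5*c^2 - 15*c*t - 14*c + 42*t)/(c^2 + 4*c*t - 4*c - 16*t)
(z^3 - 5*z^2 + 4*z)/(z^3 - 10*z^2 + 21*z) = (z^2 - 5*z + 4)/(z^2 - 10*z + 21)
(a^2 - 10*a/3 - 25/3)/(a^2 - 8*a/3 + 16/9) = 3*(3*a^2 - 10*a - 25)/(9*a^2 - 24*a + 16)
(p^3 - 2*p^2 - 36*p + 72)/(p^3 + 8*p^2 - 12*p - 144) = (p^2 - 8*p + 12)/(p^2 + 2*p - 24)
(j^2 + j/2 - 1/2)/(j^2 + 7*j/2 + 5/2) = (2*j - 1)/(2*j + 5)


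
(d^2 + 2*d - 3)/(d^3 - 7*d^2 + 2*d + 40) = (d^2 + 2*d - 3)/(d^3 - 7*d^2 + 2*d + 40)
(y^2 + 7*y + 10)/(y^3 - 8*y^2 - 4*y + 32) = (y + 5)/(y^2 - 10*y + 16)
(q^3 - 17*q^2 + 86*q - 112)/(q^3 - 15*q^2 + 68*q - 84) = (q - 8)/(q - 6)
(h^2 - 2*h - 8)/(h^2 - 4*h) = (h + 2)/h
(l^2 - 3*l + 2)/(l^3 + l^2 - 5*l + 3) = (l - 2)/(l^2 + 2*l - 3)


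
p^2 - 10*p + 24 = (p - 6)*(p - 4)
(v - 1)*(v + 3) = v^2 + 2*v - 3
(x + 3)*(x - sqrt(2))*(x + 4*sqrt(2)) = x^3 + 3*x^2 + 3*sqrt(2)*x^2 - 8*x + 9*sqrt(2)*x - 24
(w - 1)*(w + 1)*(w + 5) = w^3 + 5*w^2 - w - 5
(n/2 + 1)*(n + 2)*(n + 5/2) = n^3/2 + 13*n^2/4 + 7*n + 5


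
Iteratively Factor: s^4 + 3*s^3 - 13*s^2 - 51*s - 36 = (s + 1)*(s^3 + 2*s^2 - 15*s - 36) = (s + 1)*(s + 3)*(s^2 - s - 12) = (s - 4)*(s + 1)*(s + 3)*(s + 3)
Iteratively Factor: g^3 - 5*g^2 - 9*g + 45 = (g + 3)*(g^2 - 8*g + 15) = (g - 3)*(g + 3)*(g - 5)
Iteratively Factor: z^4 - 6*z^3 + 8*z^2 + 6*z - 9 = (z - 3)*(z^3 - 3*z^2 - z + 3) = (z - 3)*(z - 1)*(z^2 - 2*z - 3) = (z - 3)*(z - 1)*(z + 1)*(z - 3)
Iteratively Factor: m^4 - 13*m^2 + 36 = (m + 3)*(m^3 - 3*m^2 - 4*m + 12) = (m - 2)*(m + 3)*(m^2 - m - 6) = (m - 3)*(m - 2)*(m + 3)*(m + 2)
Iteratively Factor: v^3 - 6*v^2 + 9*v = (v)*(v^2 - 6*v + 9) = v*(v - 3)*(v - 3)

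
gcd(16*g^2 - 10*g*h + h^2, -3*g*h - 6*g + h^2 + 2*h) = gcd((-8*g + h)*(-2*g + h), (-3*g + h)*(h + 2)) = 1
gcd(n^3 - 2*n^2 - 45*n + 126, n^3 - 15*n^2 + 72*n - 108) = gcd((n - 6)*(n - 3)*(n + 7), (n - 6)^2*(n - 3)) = n^2 - 9*n + 18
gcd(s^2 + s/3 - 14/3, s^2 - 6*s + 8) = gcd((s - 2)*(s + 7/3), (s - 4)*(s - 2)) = s - 2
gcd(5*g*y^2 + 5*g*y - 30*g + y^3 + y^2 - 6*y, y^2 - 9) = y + 3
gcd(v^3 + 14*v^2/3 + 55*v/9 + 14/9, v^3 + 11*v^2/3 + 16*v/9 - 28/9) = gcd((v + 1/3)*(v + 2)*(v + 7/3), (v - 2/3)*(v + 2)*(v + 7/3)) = v^2 + 13*v/3 + 14/3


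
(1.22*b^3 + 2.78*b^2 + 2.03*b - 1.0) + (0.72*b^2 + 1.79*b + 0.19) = 1.22*b^3 + 3.5*b^2 + 3.82*b - 0.81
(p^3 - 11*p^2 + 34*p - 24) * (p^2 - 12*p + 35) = p^5 - 23*p^4 + 201*p^3 - 817*p^2 + 1478*p - 840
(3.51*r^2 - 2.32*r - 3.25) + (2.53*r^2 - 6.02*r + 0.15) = 6.04*r^2 - 8.34*r - 3.1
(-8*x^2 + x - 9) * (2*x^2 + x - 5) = -16*x^4 - 6*x^3 + 23*x^2 - 14*x + 45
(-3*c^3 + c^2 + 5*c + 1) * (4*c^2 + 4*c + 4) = -12*c^5 - 8*c^4 + 12*c^3 + 28*c^2 + 24*c + 4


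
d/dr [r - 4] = 1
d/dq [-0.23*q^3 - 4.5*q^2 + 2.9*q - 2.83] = -0.69*q^2 - 9.0*q + 2.9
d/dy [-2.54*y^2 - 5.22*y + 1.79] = -5.08*y - 5.22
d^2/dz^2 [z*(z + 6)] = 2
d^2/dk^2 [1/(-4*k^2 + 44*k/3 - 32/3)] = 3*(9*k^2 - 33*k - (6*k - 11)^2 + 24)/(2*(3*k^2 - 11*k + 8)^3)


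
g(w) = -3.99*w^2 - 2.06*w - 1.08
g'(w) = -7.98*w - 2.06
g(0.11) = -1.35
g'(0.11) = -2.94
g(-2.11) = -14.50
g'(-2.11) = 14.78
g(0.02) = -1.12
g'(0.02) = -2.22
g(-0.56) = -1.18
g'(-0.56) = 2.41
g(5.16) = -117.95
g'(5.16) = -43.24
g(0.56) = -3.48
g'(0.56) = -6.53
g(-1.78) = -10.06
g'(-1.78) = 12.14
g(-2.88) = -28.24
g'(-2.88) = 20.92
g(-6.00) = -132.36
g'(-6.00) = 45.82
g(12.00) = -600.36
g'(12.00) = -97.82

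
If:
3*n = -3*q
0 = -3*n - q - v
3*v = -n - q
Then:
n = 0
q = 0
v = 0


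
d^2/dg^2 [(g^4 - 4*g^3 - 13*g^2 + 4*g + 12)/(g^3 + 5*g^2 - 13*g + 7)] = 30*(3*g^3 - 15*g^2 - 27*g - 89)/(g^6 + 18*g^5 + 87*g^4 - 36*g^3 - 609*g^2 + 882*g - 343)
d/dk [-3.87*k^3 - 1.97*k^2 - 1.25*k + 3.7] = -11.61*k^2 - 3.94*k - 1.25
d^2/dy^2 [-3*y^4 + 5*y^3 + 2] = 6*y*(5 - 6*y)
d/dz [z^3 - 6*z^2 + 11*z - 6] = 3*z^2 - 12*z + 11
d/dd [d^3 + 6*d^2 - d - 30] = 3*d^2 + 12*d - 1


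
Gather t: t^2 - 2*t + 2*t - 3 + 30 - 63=t^2 - 36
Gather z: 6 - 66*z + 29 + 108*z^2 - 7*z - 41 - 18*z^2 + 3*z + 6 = 90*z^2 - 70*z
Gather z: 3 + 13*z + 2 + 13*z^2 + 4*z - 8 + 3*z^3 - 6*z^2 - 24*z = 3*z^3 + 7*z^2 - 7*z - 3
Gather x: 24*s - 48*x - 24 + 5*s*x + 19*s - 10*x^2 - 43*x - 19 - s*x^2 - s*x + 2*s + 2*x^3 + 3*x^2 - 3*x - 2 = 45*s + 2*x^3 + x^2*(-s - 7) + x*(4*s - 94) - 45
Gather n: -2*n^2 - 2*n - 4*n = -2*n^2 - 6*n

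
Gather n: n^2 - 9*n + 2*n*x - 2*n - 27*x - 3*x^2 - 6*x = n^2 + n*(2*x - 11) - 3*x^2 - 33*x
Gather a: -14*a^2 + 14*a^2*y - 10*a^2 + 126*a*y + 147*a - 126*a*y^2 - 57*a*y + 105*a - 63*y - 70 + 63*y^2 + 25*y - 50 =a^2*(14*y - 24) + a*(-126*y^2 + 69*y + 252) + 63*y^2 - 38*y - 120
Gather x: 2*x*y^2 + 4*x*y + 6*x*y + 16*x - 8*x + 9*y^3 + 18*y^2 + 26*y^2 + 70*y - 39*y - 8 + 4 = x*(2*y^2 + 10*y + 8) + 9*y^3 + 44*y^2 + 31*y - 4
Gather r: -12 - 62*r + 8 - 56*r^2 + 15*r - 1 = -56*r^2 - 47*r - 5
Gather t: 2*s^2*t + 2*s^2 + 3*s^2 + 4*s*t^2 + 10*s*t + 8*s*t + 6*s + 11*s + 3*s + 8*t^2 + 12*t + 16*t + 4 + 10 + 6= 5*s^2 + 20*s + t^2*(4*s + 8) + t*(2*s^2 + 18*s + 28) + 20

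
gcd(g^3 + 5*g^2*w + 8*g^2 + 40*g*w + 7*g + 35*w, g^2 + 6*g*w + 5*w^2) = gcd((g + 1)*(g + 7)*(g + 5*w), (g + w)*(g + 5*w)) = g + 5*w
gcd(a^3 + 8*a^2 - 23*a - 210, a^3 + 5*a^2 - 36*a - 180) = a + 6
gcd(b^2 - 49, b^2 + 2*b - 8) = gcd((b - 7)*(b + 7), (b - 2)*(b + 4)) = 1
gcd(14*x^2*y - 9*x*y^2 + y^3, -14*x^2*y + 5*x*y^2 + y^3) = 2*x*y - y^2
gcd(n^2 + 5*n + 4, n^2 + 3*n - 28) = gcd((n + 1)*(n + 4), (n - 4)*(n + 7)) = 1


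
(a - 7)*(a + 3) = a^2 - 4*a - 21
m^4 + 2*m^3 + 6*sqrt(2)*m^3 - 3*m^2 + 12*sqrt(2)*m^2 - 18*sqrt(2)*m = m*(m - 1)*(m + 3)*(m + 6*sqrt(2))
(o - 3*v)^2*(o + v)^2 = o^4 - 4*o^3*v - 2*o^2*v^2 + 12*o*v^3 + 9*v^4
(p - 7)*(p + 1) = p^2 - 6*p - 7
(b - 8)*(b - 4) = b^2 - 12*b + 32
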